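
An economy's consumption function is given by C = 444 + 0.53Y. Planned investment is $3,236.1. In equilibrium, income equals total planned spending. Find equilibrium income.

Y = 7830

Y = C + I = 444 + 0.53Y + 3236.1
Y − 0.53Y = 3680.1
0.47Y = 3680.1, so Y = 3680.1/0.47 = 7830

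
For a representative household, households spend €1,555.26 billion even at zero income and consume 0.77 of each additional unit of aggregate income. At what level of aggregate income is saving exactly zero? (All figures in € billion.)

At break-even, C = Y: 1555.26 + 0.77Y = Y
0.23Y = 1555.26, so Y = 1555.26/0.23 = 6762

Y = 6762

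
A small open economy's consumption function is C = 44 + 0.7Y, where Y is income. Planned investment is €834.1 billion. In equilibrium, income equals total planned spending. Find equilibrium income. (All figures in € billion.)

Y = C + I = 44 + 0.7Y + 834.1
Y − 0.7Y = 878.1
0.3Y = 878.1, so Y = 878.1/0.3 = 2927

Y = 2927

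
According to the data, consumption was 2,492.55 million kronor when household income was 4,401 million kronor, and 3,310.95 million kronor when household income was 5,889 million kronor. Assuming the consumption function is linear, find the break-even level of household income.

Y = 160

MPC = (3310.95 − 2492.55)/(5889 − 4401) = 818.4/1488 = 0.55
a = 2492.55 − 0.55(4401) = 2492.55 − 2420.55 = 72
Break-even: Y = a/(1−MPC) = 72/0.45 = 160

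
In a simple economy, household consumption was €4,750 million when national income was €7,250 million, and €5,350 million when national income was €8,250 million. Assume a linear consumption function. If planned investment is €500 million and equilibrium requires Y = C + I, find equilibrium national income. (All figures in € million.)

MPC = (5350 − 4750)/(8250 − 7250) = 600/1000 = 0.6
a = 4750 − 0.6(7250) = 400
Equilibrium: Y = 400 + 0.6Y + 500
0.4Y = 900, so Y = 900/0.4 = 2250

Y = 2250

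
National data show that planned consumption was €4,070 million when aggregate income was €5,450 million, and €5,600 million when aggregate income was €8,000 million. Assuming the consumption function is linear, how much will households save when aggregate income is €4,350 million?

MPC = (5600 − 4070)/(8000 − 5450) = 1530/2550 = 0.6
a = 4070 − 0.6(5450) = 4070 − 3270 = 800
C = 800 + 0.6(4350) = 3410
S = 4350 − 3410 = 940

S = 940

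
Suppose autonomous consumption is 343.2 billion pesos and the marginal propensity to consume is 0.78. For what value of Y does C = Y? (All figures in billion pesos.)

At break-even, C = Y: 343.2 + 0.78Y = Y
0.22Y = 343.2, so Y = 343.2/0.22 = 1560

Y = 1560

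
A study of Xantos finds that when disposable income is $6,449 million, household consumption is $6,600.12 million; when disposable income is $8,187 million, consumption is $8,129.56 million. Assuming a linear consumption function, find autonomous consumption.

a = 925

MPC = ΔC/ΔY = (8129.56 − 6600.12)/(8187 − 6449) = 1529.44/1738 = 0.88
a = C − MPC·Y = 6600.12 − 0.88(6449) = 6600.12 − 5675.12 = 925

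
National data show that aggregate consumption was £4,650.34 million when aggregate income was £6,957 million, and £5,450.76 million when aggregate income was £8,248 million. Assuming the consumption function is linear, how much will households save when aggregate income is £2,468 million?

S = 600.84

MPC = (5450.76 − 4650.34)/(8248 − 6957) = 800.42/1291 = 0.62
a = 4650.34 − 0.62(6957) = 4650.34 − 4313.34 = 337
C = 337 + 0.62(2468) = 1867.16
S = 2468 − 1867.16 = 600.84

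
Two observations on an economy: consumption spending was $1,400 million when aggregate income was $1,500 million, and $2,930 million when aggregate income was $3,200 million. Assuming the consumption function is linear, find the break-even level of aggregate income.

MPC = (2930 − 1400)/(3200 − 1500) = 1530/1700 = 0.9
a = 1400 − 0.9(1500) = 1400 − 1350 = 50
Break-even: Y = a/(1−MPC) = 50/0.1 = 500

Y = 500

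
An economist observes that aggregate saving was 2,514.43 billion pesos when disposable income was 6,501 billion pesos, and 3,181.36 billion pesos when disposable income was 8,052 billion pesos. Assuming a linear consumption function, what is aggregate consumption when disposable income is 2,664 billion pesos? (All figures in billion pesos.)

MPS = ΔS/ΔY = (3181.36 − 2514.43)/(8052 − 6501) = 666.93/1551 = 0.43
MPC = 1 − MPS = 0.57
Autonomous saving = 2514.43 − 0.43(6501) = -281, so a = 281
C = 281 + 0.57(2664) = 281 + 1518.48 = 1799.48

C = 1799.48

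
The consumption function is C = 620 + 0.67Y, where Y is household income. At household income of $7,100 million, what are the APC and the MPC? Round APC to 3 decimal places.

MPC = 0.67 (the slope of the consumption function)
C = 620 + 0.67(7100) = 5377, so APC = 5377/7100 = 0.757

APC = 0.757; MPC = 0.67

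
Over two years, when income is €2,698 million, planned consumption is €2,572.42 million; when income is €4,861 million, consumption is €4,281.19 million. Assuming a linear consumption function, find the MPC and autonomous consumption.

MPC = ΔC/ΔY = (4281.19 − 2572.42)/(4861 − 2698) = 1708.77/2163 = 0.79
a = C − MPC·Y = 2572.42 − 0.79(2698) = 2572.42 − 2131.42 = 441

MPC = 0.79; a = 441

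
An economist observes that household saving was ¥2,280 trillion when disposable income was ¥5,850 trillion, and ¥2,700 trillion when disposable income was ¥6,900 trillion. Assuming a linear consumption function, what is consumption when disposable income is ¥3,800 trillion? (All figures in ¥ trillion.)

MPS = ΔS/ΔY = (2700 − 2280)/(6900 − 5850) = 420/1050 = 0.4
MPC = 1 − MPS = 0.6
Autonomous saving = 2280 − 0.4(5850) = -60, so a = 60
C = 60 + 0.6(3800) = 60 + 2280 = 2340

C = 2340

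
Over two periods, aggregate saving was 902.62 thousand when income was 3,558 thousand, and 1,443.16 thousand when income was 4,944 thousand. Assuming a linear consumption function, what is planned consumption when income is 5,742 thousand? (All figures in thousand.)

C = 3987.62

MPS = ΔS/ΔY = (1443.16 − 902.62)/(4944 − 3558) = 540.54/1386 = 0.39
MPC = 1 − MPS = 0.61
Autonomous saving = 902.62 − 0.39(3558) = -485, so a = 485
C = 485 + 0.61(5742) = 485 + 3502.62 = 3987.62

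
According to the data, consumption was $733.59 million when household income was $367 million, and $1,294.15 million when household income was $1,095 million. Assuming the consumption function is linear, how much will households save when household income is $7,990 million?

S = 1386.7

MPC = (1294.15 − 733.59)/(1095 − 367) = 560.56/728 = 0.77
a = 733.59 − 0.77(367) = 733.59 − 282.59 = 451
C = 451 + 0.77(7990) = 6603.3
S = 7990 − 6603.3 = 1386.7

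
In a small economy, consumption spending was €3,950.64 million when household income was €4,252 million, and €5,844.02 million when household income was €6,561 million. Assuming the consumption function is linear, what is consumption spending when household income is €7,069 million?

C = 6260.58

MPC = (5844.02 − 3950.64)/(6561 − 4252) = 1893.38/2309 = 0.82
a = 3950.64 − 0.82(4252) = 3950.64 − 3486.64 = 464
C = 464 + 0.82(7069) = 464 + 5796.58 = 6260.58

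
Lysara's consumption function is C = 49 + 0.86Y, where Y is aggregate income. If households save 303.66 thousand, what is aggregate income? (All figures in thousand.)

Y = 2519

S = Y − C = -49 + 0.14Y
-49 + 0.14Y = 303.66, so 0.14Y = 352.66 and Y = 2519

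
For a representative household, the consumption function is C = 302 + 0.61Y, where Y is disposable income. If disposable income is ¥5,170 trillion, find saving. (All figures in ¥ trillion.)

S = 1714.3

C = 302 + 0.61(5170) = 302 + 3153.7 = 3455.7
S = Y − C = 5170 − 3455.7 = 1714.3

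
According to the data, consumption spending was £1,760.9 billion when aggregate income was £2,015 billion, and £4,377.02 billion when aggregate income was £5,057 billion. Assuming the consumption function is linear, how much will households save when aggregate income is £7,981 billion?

S = 1089.34

MPC = (4377.02 − 1760.9)/(5057 − 2015) = 2616.12/3042 = 0.86
a = 1760.9 − 0.86(2015) = 1760.9 − 1732.9 = 28
C = 28 + 0.86(7981) = 6891.66
S = 7981 − 6891.66 = 1089.34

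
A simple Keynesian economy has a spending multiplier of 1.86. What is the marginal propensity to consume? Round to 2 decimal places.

MPC = 0.46

k = 1/(1 − MPC), so 1 − MPC = 1/k = 1/1.86 = 0.5376
MPC = 1 − 0.5376 = 0.46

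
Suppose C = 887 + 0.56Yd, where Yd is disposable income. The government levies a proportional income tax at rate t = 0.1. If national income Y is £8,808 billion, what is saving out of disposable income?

S = 2600.968

Yd = (1 − 0.1)(8808) = 0.9(8808) = 7927.2
C = 887 + 0.56(7927.2) = 887 + 4439.232 = 5326.232
S = Yd − C = 7927.2 − 5326.232 = 2600.968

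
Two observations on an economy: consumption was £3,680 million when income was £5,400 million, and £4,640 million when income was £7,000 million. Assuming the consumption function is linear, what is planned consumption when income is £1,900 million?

MPC = (4640 − 3680)/(7000 − 5400) = 960/1600 = 0.6
a = 3680 − 0.6(5400) = 3680 − 3240 = 440
C = 440 + 0.6(1900) = 440 + 1140 = 1580

C = 1580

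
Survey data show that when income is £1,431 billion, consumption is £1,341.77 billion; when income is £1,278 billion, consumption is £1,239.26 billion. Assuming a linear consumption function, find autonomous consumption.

MPC = ΔC/ΔY = (1341.77 − 1239.26)/(1431 − 1278) = 102.51/153 = 0.67
a = C − MPC·Y = 1239.26 − 0.67(1278) = 1239.26 − 856.26 = 383

a = 383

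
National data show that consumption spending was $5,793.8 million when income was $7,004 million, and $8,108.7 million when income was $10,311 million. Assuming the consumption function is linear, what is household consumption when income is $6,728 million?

C = 5600.6

MPC = (8108.7 − 5793.8)/(10311 − 7004) = 2314.9/3307 = 0.7
a = 5793.8 − 0.7(7004) = 5793.8 − 4902.8 = 891
C = 891 + 0.7(6728) = 891 + 4709.6 = 5600.6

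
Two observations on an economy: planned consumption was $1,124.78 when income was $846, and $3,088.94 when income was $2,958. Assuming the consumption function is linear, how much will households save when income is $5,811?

S = 68.77

MPC = (3088.94 − 1124.78)/(2958 − 846) = 1964.16/2112 = 0.93
a = 1124.78 − 0.93(846) = 1124.78 − 786.78 = 338
C = 338 + 0.93(5811) = 5742.23
S = 5811 − 5742.23 = 68.77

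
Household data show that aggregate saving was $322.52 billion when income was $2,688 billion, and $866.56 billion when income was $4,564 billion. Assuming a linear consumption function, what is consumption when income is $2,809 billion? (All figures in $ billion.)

MPS = ΔS/ΔY = (866.56 − 322.52)/(4564 − 2688) = 544.04/1876 = 0.29
MPC = 1 − MPS = 0.71
Autonomous saving = 322.52 − 0.29(2688) = -457, so a = 457
C = 457 + 0.71(2809) = 457 + 1994.39 = 2451.39

C = 2451.39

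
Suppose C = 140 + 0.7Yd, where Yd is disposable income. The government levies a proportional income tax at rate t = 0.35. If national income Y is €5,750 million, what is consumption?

C = 2756.25

Yd = (1 − 0.35)(5750) = 0.65(5750) = 3737.5
C = 140 + 0.7(3737.5) = 140 + 2616.25 = 2756.25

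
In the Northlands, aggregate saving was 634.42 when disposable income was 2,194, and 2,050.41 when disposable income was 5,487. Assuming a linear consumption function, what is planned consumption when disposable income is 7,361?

MPS = ΔS/ΔY = (2050.41 − 634.42)/(5487 − 2194) = 1415.99/3293 = 0.43
MPC = 1 − MPS = 0.57
Autonomous saving = 634.42 − 0.43(2194) = -309, so a = 309
C = 309 + 0.57(7361) = 309 + 4195.77 = 4504.77

C = 4504.77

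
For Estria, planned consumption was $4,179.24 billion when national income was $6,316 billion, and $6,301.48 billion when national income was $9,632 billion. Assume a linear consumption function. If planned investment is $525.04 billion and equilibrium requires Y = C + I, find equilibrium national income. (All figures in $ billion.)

MPC = (6301.48 − 4179.24)/(9632 − 6316) = 2122.24/3316 = 0.64
a = 4179.24 − 0.64(6316) = 137
Equilibrium: Y = 137 + 0.64Y + 525.04
0.36Y = 662.04, so Y = 662.04/0.36 = 1839

Y = 1839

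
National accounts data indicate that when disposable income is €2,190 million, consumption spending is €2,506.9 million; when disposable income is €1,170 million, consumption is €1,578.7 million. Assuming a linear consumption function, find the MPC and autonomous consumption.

MPC = 0.91; a = 514

MPC = ΔC/ΔY = (2506.9 − 1578.7)/(2190 − 1170) = 928.2/1020 = 0.91
a = C − MPC·Y = 1578.7 − 0.91(1170) = 1578.7 − 1064.7 = 514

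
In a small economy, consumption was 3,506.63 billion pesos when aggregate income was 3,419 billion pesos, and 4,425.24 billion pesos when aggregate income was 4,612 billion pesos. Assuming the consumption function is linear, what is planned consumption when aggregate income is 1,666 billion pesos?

MPC = (4425.24 − 3506.63)/(4612 − 3419) = 918.61/1193 = 0.77
a = 3506.63 − 0.77(3419) = 3506.63 − 2632.63 = 874
C = 874 + 0.77(1666) = 874 + 1282.82 = 2156.82

C = 2156.82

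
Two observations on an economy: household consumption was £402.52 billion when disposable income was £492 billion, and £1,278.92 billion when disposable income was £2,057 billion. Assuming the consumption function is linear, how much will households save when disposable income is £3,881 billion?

MPC = (1278.92 − 402.52)/(2057 − 492) = 876.4/1565 = 0.56
a = 402.52 − 0.56(492) = 402.52 − 275.52 = 127
C = 127 + 0.56(3881) = 2300.36
S = 3881 − 2300.36 = 1580.64

S = 1580.64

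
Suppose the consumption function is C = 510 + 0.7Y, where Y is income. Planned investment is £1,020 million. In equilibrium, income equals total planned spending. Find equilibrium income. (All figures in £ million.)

Y = 5100

Y = C + I = 510 + 0.7Y + 1020
Y − 0.7Y = 1530
0.3Y = 1530, so Y = 1530/0.3 = 5100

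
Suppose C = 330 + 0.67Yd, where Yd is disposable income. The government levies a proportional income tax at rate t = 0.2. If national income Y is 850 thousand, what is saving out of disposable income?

Yd = (1 − 0.2)(850) = 0.8(850) = 680
C = 330 + 0.67(680) = 330 + 455.6 = 785.6
S = Yd − C = 680 − 785.6 = -105.6

S = -105.6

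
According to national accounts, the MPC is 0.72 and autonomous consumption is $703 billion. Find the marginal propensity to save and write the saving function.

MPS = 1 − MPC = 1 − 0.72 = 0.28
S = Y − C = -703 + 0.28Y

MPS = 0.28; S = -703 + 0.28Y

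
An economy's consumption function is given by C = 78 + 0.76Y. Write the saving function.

S = Y − C = Y − (78 + 0.76Y) = -78 + (1 − 0.76)Y

S = -78 + 0.24Y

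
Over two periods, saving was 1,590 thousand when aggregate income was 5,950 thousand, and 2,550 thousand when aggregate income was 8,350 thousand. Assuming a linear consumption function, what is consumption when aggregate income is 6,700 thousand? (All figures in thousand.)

MPS = ΔS/ΔY = (2550 − 1590)/(8350 − 5950) = 960/2400 = 0.4
MPC = 1 − MPS = 0.6
Autonomous saving = 1590 − 0.4(5950) = -790, so a = 790
C = 790 + 0.6(6700) = 790 + 4020 = 4810

C = 4810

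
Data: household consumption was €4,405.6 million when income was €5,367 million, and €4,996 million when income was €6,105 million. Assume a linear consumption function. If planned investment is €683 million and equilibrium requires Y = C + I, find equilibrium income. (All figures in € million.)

Y = 3975

MPC = (4996 − 4405.6)/(6105 − 5367) = 590.4/738 = 0.8
a = 4405.6 − 0.8(5367) = 112
Equilibrium: Y = 112 + 0.8Y + 683
0.2Y = 795, so Y = 795/0.2 = 3975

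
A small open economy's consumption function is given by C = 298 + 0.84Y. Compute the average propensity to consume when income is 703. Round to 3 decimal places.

C = 298 + 0.84(703) = 888.52
APC = C/Y = 888.52/703 = 1.264

APC = 1.264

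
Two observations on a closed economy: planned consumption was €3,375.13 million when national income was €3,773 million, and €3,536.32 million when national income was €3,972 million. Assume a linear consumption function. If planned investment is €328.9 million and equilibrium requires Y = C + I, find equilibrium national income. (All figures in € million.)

Y = 3410

MPC = (3536.32 − 3375.13)/(3972 − 3773) = 161.19/199 = 0.81
a = 3375.13 − 0.81(3773) = 319
Equilibrium: Y = 319 + 0.81Y + 328.9
0.19Y = 647.9, so Y = 647.9/0.19 = 3410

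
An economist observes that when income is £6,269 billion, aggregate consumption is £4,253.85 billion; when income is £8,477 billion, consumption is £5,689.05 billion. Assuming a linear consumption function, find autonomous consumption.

MPC = ΔC/ΔY = (5689.05 − 4253.85)/(8477 − 6269) = 1435.2/2208 = 0.65
a = C − MPC·Y = 4253.85 − 0.65(6269) = 4253.85 − 4074.85 = 179

a = 179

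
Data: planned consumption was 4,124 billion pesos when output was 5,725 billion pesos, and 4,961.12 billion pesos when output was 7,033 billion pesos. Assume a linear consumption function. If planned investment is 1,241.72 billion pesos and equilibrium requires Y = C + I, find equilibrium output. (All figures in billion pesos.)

Y = 4727

MPC = (4961.12 − 4124)/(7033 − 5725) = 837.12/1308 = 0.64
a = 4124 − 0.64(5725) = 460
Equilibrium: Y = 460 + 0.64Y + 1241.72
0.36Y = 1701.72, so Y = 1701.72/0.36 = 4727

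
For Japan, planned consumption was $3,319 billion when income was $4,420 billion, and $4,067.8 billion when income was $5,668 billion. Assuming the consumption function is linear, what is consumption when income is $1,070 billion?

C = 1309

MPC = (4067.8 − 3319)/(5668 − 4420) = 748.8/1248 = 0.6
a = 3319 − 0.6(4420) = 3319 − 2652 = 667
C = 667 + 0.6(1070) = 667 + 642 = 1309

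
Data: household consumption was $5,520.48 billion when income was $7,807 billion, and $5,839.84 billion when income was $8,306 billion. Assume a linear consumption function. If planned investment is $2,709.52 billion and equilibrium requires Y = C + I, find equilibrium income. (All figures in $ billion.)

Y = 8982

MPC = (5839.84 − 5520.48)/(8306 − 7807) = 319.36/499 = 0.64
a = 5520.48 − 0.64(7807) = 524
Equilibrium: Y = 524 + 0.64Y + 2709.52
0.36Y = 3233.52, so Y = 3233.52/0.36 = 8982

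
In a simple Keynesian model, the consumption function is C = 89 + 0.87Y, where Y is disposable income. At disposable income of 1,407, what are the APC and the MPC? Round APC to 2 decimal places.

APC = 0.93; MPC = 0.87

MPC = 0.87 (the slope of the consumption function)
C = 89 + 0.87(1407) = 1313.09, so APC = 1313.09/1407 = 0.93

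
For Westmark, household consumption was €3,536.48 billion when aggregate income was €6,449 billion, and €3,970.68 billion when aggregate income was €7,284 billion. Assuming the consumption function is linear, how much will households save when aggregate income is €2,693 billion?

MPC = (3970.68 − 3536.48)/(7284 − 6449) = 434.2/835 = 0.52
a = 3536.48 − 0.52(6449) = 3536.48 − 3353.48 = 183
C = 183 + 0.52(2693) = 1583.36
S = 2693 − 1583.36 = 1109.64

S = 1109.64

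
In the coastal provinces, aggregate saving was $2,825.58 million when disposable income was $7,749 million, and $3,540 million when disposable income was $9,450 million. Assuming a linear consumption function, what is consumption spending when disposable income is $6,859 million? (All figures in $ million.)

C = 4407.22

MPS = ΔS/ΔY = (3540 − 2825.58)/(9450 − 7749) = 714.42/1701 = 0.42
MPC = 1 − MPS = 0.58
Autonomous saving = 2825.58 − 0.42(7749) = -429, so a = 429
C = 429 + 0.58(6859) = 429 + 3978.22 = 4407.22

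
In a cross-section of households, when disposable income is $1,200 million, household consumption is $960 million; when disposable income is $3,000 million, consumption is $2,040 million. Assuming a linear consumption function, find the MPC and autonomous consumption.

MPC = 0.6; a = 240

MPC = ΔC/ΔY = (2040 − 960)/(3000 − 1200) = 1080/1800 = 0.6
a = C − MPC·Y = 960 − 0.6(1200) = 960 − 720 = 240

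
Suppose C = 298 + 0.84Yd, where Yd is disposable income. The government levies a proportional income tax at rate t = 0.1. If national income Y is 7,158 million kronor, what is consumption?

Yd = (1 − 0.1)(7158) = 0.9(7158) = 6442.2
C = 298 + 0.84(6442.2) = 298 + 5411.448 = 5709.448

C = 5709.448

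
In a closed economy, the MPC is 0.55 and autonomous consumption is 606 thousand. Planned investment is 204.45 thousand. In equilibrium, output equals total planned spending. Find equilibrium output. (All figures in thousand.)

Y = C + I = 606 + 0.55Y + 204.45
Y − 0.55Y = 810.45
0.45Y = 810.45, so Y = 810.45/0.45 = 1801

Y = 1801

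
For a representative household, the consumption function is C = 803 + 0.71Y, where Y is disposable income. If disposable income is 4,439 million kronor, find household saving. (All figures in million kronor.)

S = 484.31

C = 803 + 0.71(4439) = 803 + 3151.69 = 3954.69
S = Y − C = 4439 − 3954.69 = 484.31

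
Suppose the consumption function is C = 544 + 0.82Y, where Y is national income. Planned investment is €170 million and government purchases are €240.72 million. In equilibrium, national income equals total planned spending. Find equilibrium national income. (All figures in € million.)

Y = C + I + G = 544 + 0.82Y + 170 + 240.72
Y − 0.82Y = 954.72
0.18Y = 954.72, so Y = 954.72/0.18 = 5304

Y = 5304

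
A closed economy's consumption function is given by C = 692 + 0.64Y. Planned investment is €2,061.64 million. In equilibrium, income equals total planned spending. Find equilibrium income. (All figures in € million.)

Y = C + I = 692 + 0.64Y + 2061.64
Y − 0.64Y = 2753.64
0.36Y = 2753.64, so Y = 2753.64/0.36 = 7649

Y = 7649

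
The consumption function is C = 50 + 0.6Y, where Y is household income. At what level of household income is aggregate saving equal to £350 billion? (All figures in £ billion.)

S = Y − C = -50 + 0.4Y
-50 + 0.4Y = 350, so 0.4Y = 400 and Y = 1000

Y = 1000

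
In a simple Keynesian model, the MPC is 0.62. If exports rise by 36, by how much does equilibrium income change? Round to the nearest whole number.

ΔY ≈ 95

The multiplier is 1/(1 − MPC) = 1/0.38.
ΔY = 36/0.38 = 94.74 ≈ 95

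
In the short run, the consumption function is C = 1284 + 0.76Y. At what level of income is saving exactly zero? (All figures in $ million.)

Y = 5350

At break-even, C = Y: 1284 + 0.76Y = Y
0.24Y = 1284, so Y = 1284/0.24 = 5350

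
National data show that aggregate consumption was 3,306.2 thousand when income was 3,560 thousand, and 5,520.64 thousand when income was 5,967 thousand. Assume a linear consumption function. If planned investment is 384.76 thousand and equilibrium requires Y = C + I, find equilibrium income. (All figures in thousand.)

MPC = (5520.64 − 3306.2)/(5967 − 3560) = 2214.44/2407 = 0.92
a = 3306.2 − 0.92(3560) = 31
Equilibrium: Y = 31 + 0.92Y + 384.76
0.08Y = 415.76, so Y = 415.76/0.08 = 5197

Y = 5197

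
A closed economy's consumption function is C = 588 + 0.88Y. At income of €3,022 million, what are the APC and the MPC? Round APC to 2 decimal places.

APC = 1.07; MPC = 0.88

MPC = 0.88 (the slope of the consumption function)
C = 588 + 0.88(3022) = 3247.36, so APC = 3247.36/3022 = 1.07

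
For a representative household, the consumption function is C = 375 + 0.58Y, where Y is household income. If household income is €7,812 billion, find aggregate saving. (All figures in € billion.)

S = 2906.04

C = 375 + 0.58(7812) = 375 + 4530.96 = 4905.96
S = Y − C = 7812 − 4905.96 = 2906.04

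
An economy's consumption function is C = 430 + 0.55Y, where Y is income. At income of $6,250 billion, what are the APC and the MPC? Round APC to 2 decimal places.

MPC = 0.55 (the slope of the consumption function)
C = 430 + 0.55(6250) = 3867.5, so APC = 3867.5/6250 = 0.62

APC = 0.62; MPC = 0.55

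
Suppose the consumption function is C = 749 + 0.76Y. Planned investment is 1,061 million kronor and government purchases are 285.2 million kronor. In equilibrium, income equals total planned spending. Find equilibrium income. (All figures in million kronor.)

Y = 8730

Y = C + I + G = 749 + 0.76Y + 1061 + 285.2
Y − 0.76Y = 2095.2
0.24Y = 2095.2, so Y = 2095.2/0.24 = 8730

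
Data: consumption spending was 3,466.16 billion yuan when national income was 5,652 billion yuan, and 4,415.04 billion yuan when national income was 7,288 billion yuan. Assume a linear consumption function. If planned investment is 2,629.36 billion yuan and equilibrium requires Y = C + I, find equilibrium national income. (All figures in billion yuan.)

Y = 6708

MPC = (4415.04 − 3466.16)/(7288 − 5652) = 948.88/1636 = 0.58
a = 3466.16 − 0.58(5652) = 188
Equilibrium: Y = 188 + 0.58Y + 2629.36
0.42Y = 2817.36, so Y = 2817.36/0.42 = 6708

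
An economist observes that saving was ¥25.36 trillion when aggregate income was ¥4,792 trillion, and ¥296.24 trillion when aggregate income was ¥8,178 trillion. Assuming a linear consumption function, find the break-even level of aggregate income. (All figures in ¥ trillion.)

Y = 4475

MPS = ΔS/ΔY = (296.24 − 25.36)/(8178 − 4792) = 270.88/3386 = 0.08
MPC = 1 − MPS = 0.92
From S(4792) = 25.36: −a + 0.08(4792) = 25.36, so a = 383.36 − 25.36 = 358
Break-even (S = 0): Y = a/MPS = 358/0.08 = 4475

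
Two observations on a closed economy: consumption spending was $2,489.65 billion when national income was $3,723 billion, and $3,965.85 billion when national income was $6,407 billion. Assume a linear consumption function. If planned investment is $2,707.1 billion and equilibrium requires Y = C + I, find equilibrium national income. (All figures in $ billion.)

Y = 6998

MPC = (3965.85 − 2489.65)/(6407 − 3723) = 1476.2/2684 = 0.55
a = 2489.65 − 0.55(3723) = 442
Equilibrium: Y = 442 + 0.55Y + 2707.1
0.45Y = 3149.1, so Y = 3149.1/0.45 = 6998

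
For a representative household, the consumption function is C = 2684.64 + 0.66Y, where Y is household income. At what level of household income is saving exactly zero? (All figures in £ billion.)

At break-even, C = Y: 2684.64 + 0.66Y = Y
0.34Y = 2684.64, so Y = 2684.64/0.34 = 7896

Y = 7896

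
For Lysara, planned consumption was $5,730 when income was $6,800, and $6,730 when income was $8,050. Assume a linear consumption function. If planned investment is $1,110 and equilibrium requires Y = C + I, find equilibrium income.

MPC = (6730 − 5730)/(8050 − 6800) = 1000/1250 = 0.8
a = 5730 − 0.8(6800) = 290
Equilibrium: Y = 290 + 0.8Y + 1110
0.2Y = 1400, so Y = 1400/0.2 = 7000

Y = 7000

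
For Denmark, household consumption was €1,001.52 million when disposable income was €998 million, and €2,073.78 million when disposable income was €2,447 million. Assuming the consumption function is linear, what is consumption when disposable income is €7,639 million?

C = 5915.86

MPC = (2073.78 − 1001.52)/(2447 − 998) = 1072.26/1449 = 0.74
a = 1001.52 − 0.74(998) = 1001.52 − 738.52 = 263
C = 263 + 0.74(7639) = 263 + 5652.86 = 5915.86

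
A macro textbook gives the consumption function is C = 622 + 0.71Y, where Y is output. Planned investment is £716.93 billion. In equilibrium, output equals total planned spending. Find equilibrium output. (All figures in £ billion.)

Y = 4617

Y = C + I = 622 + 0.71Y + 716.93
Y − 0.71Y = 1338.93
0.29Y = 1338.93, so Y = 1338.93/0.29 = 4617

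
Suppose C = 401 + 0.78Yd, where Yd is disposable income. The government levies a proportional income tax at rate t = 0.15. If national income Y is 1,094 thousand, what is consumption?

Yd = (1 − 0.15)(1094) = 0.85(1094) = 929.9
C = 401 + 0.78(929.9) = 401 + 725.322 = 1126.322

C = 1126.322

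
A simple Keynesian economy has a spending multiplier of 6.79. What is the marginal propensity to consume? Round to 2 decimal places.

MPC = 0.85

k = 1/(1 − MPC), so 1 − MPC = 1/k = 1/6.79 = 0.1473
MPC = 1 − 0.1473 = 0.85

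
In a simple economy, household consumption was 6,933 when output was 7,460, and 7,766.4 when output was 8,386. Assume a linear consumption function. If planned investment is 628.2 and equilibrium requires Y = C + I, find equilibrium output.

Y = 8472

MPC = (7766.4 − 6933)/(8386 − 7460) = 833.4/926 = 0.9
a = 6933 − 0.9(7460) = 219
Equilibrium: Y = 219 + 0.9Y + 628.2
0.1Y = 847.2, so Y = 847.2/0.1 = 8472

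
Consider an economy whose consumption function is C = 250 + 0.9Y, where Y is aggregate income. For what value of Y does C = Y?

Y = 2500

At break-even, C = Y: 250 + 0.9Y = Y
0.1Y = 250, so Y = 250/0.1 = 2500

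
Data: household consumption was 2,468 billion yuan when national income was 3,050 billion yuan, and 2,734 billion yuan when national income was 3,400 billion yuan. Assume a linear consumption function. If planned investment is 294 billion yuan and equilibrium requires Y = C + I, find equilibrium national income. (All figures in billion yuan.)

MPC = (2734 − 2468)/(3400 − 3050) = 266/350 = 0.76
a = 2468 − 0.76(3050) = 150
Equilibrium: Y = 150 + 0.76Y + 294
0.24Y = 444, so Y = 444/0.24 = 1850

Y = 1850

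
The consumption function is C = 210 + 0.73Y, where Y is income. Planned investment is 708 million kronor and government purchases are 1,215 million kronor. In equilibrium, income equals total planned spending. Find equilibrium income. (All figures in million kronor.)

Y = C + I + G = 210 + 0.73Y + 708 + 1215
Y − 0.73Y = 2133
0.27Y = 2133, so Y = 2133/0.27 = 7900

Y = 7900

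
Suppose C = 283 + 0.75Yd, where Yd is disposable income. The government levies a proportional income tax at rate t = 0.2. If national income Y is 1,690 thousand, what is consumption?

Yd = (1 − 0.2)(1690) = 0.8(1690) = 1352
C = 283 + 0.75(1352) = 283 + 1014 = 1297

C = 1297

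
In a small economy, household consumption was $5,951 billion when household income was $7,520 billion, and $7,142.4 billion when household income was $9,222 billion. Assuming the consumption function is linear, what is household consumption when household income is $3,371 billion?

C = 3046.7

MPC = (7142.4 − 5951)/(9222 − 7520) = 1191.4/1702 = 0.7
a = 5951 − 0.7(7520) = 5951 − 5264 = 687
C = 687 + 0.7(3371) = 687 + 2359.7 = 3046.7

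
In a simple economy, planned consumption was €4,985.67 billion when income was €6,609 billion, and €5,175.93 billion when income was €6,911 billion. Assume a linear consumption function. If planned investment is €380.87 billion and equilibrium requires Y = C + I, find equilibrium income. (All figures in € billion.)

Y = 3251

MPC = (5175.93 − 4985.67)/(6911 − 6609) = 190.26/302 = 0.63
a = 4985.67 − 0.63(6609) = 822
Equilibrium: Y = 822 + 0.63Y + 380.87
0.37Y = 1202.87, so Y = 1202.87/0.37 = 3251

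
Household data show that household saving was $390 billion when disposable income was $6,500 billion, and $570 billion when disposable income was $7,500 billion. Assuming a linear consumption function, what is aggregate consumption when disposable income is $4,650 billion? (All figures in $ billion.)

C = 4593

MPS = ΔS/ΔY = (570 − 390)/(7500 − 6500) = 180/1000 = 0.18
MPC = 1 − MPS = 0.82
Autonomous saving = 390 − 0.18(6500) = -780, so a = 780
C = 780 + 0.82(4650) = 780 + 3813 = 4593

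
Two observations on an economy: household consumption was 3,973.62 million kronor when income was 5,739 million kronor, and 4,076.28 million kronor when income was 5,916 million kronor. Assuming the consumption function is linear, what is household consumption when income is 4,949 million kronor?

MPC = (4076.28 − 3973.62)/(5916 − 5739) = 102.66/177 = 0.58
a = 3973.62 − 0.58(5739) = 3973.62 − 3328.62 = 645
C = 645 + 0.58(4949) = 645 + 2870.42 = 3515.42

C = 3515.42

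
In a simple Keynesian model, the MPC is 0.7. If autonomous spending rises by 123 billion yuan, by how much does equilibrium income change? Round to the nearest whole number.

ΔY ≈ 410

The multiplier is 1/(1 − MPC) = 1/0.3.
ΔY = 123/0.3 = 410.00 ≈ 410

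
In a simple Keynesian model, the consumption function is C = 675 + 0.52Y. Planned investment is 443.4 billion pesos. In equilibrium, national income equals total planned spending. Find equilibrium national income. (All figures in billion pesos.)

Y = C + I = 675 + 0.52Y + 443.4
Y − 0.52Y = 1118.4
0.48Y = 1118.4, so Y = 1118.4/0.48 = 2330

Y = 2330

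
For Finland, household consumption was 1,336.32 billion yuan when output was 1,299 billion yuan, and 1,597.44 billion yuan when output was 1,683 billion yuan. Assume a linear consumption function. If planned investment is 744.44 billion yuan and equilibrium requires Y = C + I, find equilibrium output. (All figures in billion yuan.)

Y = 3742

MPC = (1597.44 − 1336.32)/(1683 − 1299) = 261.12/384 = 0.68
a = 1336.32 − 0.68(1299) = 453
Equilibrium: Y = 453 + 0.68Y + 744.44
0.32Y = 1197.44, so Y = 1197.44/0.32 = 3742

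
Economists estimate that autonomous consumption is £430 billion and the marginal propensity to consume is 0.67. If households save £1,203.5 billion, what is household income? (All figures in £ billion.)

Y = 4950

S = Y − C = -430 + 0.33Y
-430 + 0.33Y = 1203.5, so 0.33Y = 1633.5 and Y = 4950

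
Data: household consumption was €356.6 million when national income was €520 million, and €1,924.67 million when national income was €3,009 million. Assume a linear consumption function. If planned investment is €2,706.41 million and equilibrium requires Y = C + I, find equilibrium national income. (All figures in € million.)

Y = 7393

MPC = (1924.67 − 356.6)/(3009 − 520) = 1568.07/2489 = 0.63
a = 356.6 − 0.63(520) = 29
Equilibrium: Y = 29 + 0.63Y + 2706.41
0.37Y = 2735.41, so Y = 2735.41/0.37 = 7393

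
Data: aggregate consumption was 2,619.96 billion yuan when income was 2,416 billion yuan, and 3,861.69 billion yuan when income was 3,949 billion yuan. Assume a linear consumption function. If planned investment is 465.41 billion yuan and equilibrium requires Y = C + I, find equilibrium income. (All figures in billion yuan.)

MPC = (3861.69 − 2619.96)/(3949 − 2416) = 1241.73/1533 = 0.81
a = 2619.96 − 0.81(2416) = 663
Equilibrium: Y = 663 + 0.81Y + 465.41
0.19Y = 1128.41, so Y = 1128.41/0.19 = 5939

Y = 5939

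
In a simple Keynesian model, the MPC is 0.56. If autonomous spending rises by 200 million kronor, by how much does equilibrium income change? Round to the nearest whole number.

The multiplier is 1/(1 − MPC) = 1/0.44.
ΔY = 200/0.44 = 454.55 ≈ 455

ΔY ≈ 455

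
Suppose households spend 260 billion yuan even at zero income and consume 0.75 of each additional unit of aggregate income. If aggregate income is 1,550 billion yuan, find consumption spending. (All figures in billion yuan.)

C = 260 + 0.75(1550) = 260 + 1162.5 = 1422.5

C = 1422.5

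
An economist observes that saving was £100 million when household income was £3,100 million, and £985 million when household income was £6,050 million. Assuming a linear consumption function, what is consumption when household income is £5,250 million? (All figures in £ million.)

C = 4505

MPS = ΔS/ΔY = (985 − 100)/(6050 − 3100) = 885/2950 = 0.3
MPC = 1 − MPS = 0.7
Autonomous saving = 100 − 0.3(3100) = -830, so a = 830
C = 830 + 0.7(5250) = 830 + 3675 = 4505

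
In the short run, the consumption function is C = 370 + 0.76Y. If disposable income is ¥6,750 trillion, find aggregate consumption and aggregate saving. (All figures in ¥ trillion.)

C = 5500; S = 1250

C = 370 + 0.76(6750) = 370 + 5130 = 5500
S = Y − C = 6750 − 5500 = 1250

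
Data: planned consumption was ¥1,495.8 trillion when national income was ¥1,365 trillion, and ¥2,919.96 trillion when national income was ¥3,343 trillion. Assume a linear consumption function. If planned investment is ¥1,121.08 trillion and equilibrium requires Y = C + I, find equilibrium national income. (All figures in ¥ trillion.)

MPC = (2919.96 − 1495.8)/(3343 − 1365) = 1424.16/1978 = 0.72
a = 1495.8 − 0.72(1365) = 513
Equilibrium: Y = 513 + 0.72Y + 1121.08
0.28Y = 1634.08, so Y = 1634.08/0.28 = 5836

Y = 5836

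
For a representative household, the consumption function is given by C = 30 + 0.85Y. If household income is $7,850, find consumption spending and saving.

C = 6702.5; S = 1147.5

C = 30 + 0.85(7850) = 30 + 6672.5 = 6702.5
S = Y − C = 7850 − 6702.5 = 1147.5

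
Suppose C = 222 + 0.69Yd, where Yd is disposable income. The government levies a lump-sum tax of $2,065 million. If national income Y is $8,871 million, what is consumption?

Yd = Y − T = 8871 − 2065 = 6806
C = 222 + 0.69(6806) = 222 + 4696.14 = 4918.14

C = 4918.14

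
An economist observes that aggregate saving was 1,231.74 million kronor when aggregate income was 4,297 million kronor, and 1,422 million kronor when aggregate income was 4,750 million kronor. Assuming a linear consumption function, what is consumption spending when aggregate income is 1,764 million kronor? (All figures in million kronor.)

C = 1596.12

MPS = ΔS/ΔY = (1422 − 1231.74)/(4750 − 4297) = 190.26/453 = 0.42
MPC = 1 − MPS = 0.58
Autonomous saving = 1231.74 − 0.42(4297) = -573, so a = 573
C = 573 + 0.58(1764) = 573 + 1023.12 = 1596.12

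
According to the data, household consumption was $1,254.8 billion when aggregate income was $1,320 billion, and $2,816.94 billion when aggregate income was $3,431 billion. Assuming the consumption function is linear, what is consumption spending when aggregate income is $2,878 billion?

MPC = (2816.94 − 1254.8)/(3431 − 1320) = 1562.14/2111 = 0.74
a = 1254.8 − 0.74(1320) = 1254.8 − 976.8 = 278
C = 278 + 0.74(2878) = 278 + 2129.72 = 2407.72

C = 2407.72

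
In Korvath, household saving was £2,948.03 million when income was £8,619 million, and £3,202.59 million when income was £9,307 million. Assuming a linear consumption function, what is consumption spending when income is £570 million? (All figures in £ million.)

C = 600.1

MPS = ΔS/ΔY = (3202.59 − 2948.03)/(9307 − 8619) = 254.56/688 = 0.37
MPC = 1 − MPS = 0.63
Autonomous saving = 2948.03 − 0.37(8619) = -241, so a = 241
C = 241 + 0.63(570) = 241 + 359.1 = 600.1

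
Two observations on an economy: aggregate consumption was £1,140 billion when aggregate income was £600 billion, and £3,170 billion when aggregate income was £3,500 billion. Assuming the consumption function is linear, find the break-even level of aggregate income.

MPC = (3170 − 1140)/(3500 − 600) = 2030/2900 = 0.7
a = 1140 − 0.7(600) = 1140 − 420 = 720
Break-even: Y = a/(1−MPC) = 720/0.3 = 2400

Y = 2400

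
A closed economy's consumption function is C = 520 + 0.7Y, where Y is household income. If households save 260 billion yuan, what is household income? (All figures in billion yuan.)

S = Y − C = -520 + 0.3Y
-520 + 0.3Y = 260, so 0.3Y = 780 and Y = 2600

Y = 2600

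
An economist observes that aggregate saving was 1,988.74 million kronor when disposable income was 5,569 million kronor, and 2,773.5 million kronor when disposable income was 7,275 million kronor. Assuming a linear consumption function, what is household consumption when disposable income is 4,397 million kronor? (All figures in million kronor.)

MPS = ΔS/ΔY = (2773.5 − 1988.74)/(7275 − 5569) = 784.76/1706 = 0.46
MPC = 1 − MPS = 0.54
Autonomous saving = 1988.74 − 0.46(5569) = -573, so a = 573
C = 573 + 0.54(4397) = 573 + 2374.38 = 2947.38

C = 2947.38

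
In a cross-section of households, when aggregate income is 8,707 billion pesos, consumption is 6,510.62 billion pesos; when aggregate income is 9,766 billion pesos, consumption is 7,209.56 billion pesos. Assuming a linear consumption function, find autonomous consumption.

a = 764

MPC = ΔC/ΔY = (7209.56 − 6510.62)/(9766 − 8707) = 698.94/1059 = 0.66
a = C − MPC·Y = 6510.62 − 0.66(8707) = 6510.62 − 5746.62 = 764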